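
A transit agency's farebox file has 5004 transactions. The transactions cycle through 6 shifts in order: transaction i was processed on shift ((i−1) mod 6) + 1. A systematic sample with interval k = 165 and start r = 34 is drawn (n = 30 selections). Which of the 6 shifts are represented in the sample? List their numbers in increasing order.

Consecutive selections differ by k = 165, so their shift numbers differ by 165 mod 6 = 3.
gcd(165, 6) = 3, so the sample visits 6/3 = 2 distinct residues mod 6.
Start 34 is shift 4; the shifts hit are 1, 4.

1, 4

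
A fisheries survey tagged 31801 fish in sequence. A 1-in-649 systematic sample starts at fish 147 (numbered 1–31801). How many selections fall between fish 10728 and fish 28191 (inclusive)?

k = 649
First selection ≥ 10728: 147 + ⌈(10728−147)/649⌉·649 = 147 + 17×649 = 11180
Last selection ≤ 28191: 147 + ⌊(28191−147)/649⌋·649 = 147 + 43×649 = 28054
Count = 43 − 17 + 1 = 27

27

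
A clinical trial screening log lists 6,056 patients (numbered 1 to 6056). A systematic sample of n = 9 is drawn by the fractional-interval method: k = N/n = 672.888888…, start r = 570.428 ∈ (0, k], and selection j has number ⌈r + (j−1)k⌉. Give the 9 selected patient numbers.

571, 1244, 1917, 2590, 3262, 3935, 4608, 5281, 5954

j=1: r + 0k = 570.428 → ⌈·⌉ = 571
j=2: r + 1k = 1243.316888… → ⌈·⌉ = 1244
j=3: r + 2k = 1916.205777… → ⌈·⌉ = 1917
j=4: r + 3k = 2589.094666… → ⌈·⌉ = 2590
j=5: r + 4k = 3261.983555… → ⌈·⌉ = 3262
j=6: r + 5k = 3934.872444… → ⌈·⌉ = 3935
j=7: r + 6k = 4607.761333… → ⌈·⌉ = 4608
j=8: r + 7k = 5280.650222… → ⌈·⌉ = 5281
j=9: r + 8k = 5953.539111… → ⌈·⌉ = 5954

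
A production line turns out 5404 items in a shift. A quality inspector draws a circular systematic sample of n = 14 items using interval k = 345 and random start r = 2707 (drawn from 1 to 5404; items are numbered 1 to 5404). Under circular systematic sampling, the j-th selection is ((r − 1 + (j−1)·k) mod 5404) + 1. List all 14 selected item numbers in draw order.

2707, 3052, 3397, 3742, 4087, 4432, 4777, 5122, 63, 408, 753, 1098, 1443, 1788

Selection 1: 2707
Selection 2: 2707 + 345 = 3052
Selection 3: 3052 + 345 = 3397
Selection 4: 3397 + 345 = 3742
Selection 5: 3742 + 345 = 4087
Selection 6: 4087 + 345 = 4432
Selection 7: 4432 + 345 = 4777
Selection 8: 4777 + 345 = 5122
Selection 9: 5122 + 345 = 5467 → 5467 − 5404 = 63
Selection 10: 63 + 345 = 408
Selection 11: 408 + 345 = 753
Selection 12: 753 + 345 = 1098
Selection 13: 1098 + 345 = 1443
Selection 14: 1443 + 345 = 1788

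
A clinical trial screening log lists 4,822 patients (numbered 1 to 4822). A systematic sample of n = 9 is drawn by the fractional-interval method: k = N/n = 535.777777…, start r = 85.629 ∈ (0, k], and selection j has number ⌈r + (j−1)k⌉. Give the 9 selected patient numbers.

j=1: r + 0k = 85.629 → ⌈·⌉ = 86
j=2: r + 1k = 621.406777… → ⌈·⌉ = 622
j=3: r + 2k = 1157.184555… → ⌈·⌉ = 1158
j=4: r + 3k = 1692.962333… → ⌈·⌉ = 1693
j=5: r + 4k = 2228.740111… → ⌈·⌉ = 2229
j=6: r + 5k = 2764.517888… → ⌈·⌉ = 2765
j=7: r + 6k = 3300.295666… → ⌈·⌉ = 3301
j=8: r + 7k = 3836.073444… → ⌈·⌉ = 3837
j=9: r + 8k = 4371.851222… → ⌈·⌉ = 4372

86, 622, 1158, 1693, 2229, 2765, 3301, 3837, 4372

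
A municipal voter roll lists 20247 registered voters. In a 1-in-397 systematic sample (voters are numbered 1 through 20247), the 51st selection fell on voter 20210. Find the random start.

k = 397
r = 20210 − (51−1)×397 = 20210 − 19850 = 360

360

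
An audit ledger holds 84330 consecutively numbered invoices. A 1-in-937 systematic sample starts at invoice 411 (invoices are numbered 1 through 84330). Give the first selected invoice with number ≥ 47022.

k = 937
Steps past start: ⌈(47022 − 411)/937⌉ = ⌈46611/937⌉ = 50
Selected invoice: 411 + 50×937 = 47261

47261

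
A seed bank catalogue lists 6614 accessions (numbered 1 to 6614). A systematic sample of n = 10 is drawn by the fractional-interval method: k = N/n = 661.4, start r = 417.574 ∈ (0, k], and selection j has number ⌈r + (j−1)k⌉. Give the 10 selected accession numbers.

418, 1079, 1741, 2402, 3064, 3725, 4386, 5048, 5709, 6371

j=1: r + 0k = 417.574 → ⌈·⌉ = 418
j=2: r + 1k = 1078.974 → ⌈·⌉ = 1079
j=3: r + 2k = 1740.374 → ⌈·⌉ = 1741
j=4: r + 3k = 2401.774 → ⌈·⌉ = 2402
j=5: r + 4k = 3063.174 → ⌈·⌉ = 3064
j=6: r + 5k = 3724.574 → ⌈·⌉ = 3725
j=7: r + 6k = 4385.974 → ⌈·⌉ = 4386
j=8: r + 7k = 5047.374 → ⌈·⌉ = 5048
j=9: r + 8k = 5708.774 → ⌈·⌉ = 5709
j=10: r + 9k = 6370.174 → ⌈·⌉ = 6371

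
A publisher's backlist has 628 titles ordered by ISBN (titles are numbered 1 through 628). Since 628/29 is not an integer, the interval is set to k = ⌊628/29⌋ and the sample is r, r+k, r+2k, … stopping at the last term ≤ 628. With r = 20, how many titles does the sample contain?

k = ⌊628/29⌋ = 21
Achieved size = ⌊(628 − 20)/21⌋ + 1 = ⌊608/21⌋ + 1 = 28 + 1 = 29
(last selection: 20 + 28×21 = 608 ≤ 628; next would be 629 > 628)

29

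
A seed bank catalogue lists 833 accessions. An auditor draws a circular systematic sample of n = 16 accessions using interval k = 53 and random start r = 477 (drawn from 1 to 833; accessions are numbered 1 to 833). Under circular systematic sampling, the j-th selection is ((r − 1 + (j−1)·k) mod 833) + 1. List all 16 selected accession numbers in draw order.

477, 530, 583, 636, 689, 742, 795, 15, 68, 121, 174, 227, 280, 333, 386, 439

Selection 1: 477
Selection 2: 477 + 53 = 530
Selection 3: 530 + 53 = 583
Selection 4: 583 + 53 = 636
Selection 5: 636 + 53 = 689
Selection 6: 689 + 53 = 742
Selection 7: 742 + 53 = 795
Selection 8: 795 + 53 = 848 → 848 − 833 = 15
Selection 9: 15 + 53 = 68
Selection 10: 68 + 53 = 121
Selection 11: 121 + 53 = 174
Selection 12: 174 + 53 = 227
Selection 13: 227 + 53 = 280
Selection 14: 280 + 53 = 333
Selection 15: 333 + 53 = 386
Selection 16: 386 + 53 = 439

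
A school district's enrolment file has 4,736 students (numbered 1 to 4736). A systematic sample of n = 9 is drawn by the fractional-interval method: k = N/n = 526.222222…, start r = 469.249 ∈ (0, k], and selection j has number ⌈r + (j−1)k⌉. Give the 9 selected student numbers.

j=1: r + 0k = 469.249 → ⌈·⌉ = 470
j=2: r + 1k = 995.471222… → ⌈·⌉ = 996
j=3: r + 2k = 1521.693444… → ⌈·⌉ = 1522
j=4: r + 3k = 2047.915666… → ⌈·⌉ = 2048
j=5: r + 4k = 2574.137888… → ⌈·⌉ = 2575
j=6: r + 5k = 3100.360111… → ⌈·⌉ = 3101
j=7: r + 6k = 3626.582333… → ⌈·⌉ = 3627
j=8: r + 7k = 4152.804555… → ⌈·⌉ = 4153
j=9: r + 8k = 4679.026777… → ⌈·⌉ = 4680

470, 996, 1522, 2048, 2575, 3101, 3627, 4153, 4680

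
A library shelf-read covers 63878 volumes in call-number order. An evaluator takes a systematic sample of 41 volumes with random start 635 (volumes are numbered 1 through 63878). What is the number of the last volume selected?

62955

k = 63878/41 = 1558
41st selection = r + (41−1)·k = 635 + 40×1558 = 635 + 62320 = 62955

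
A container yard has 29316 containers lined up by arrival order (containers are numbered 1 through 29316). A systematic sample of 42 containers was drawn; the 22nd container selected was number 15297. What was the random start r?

k = 29316/42 = 698
r = 15297 − (22−1)×698 = 15297 − 14658 = 639

639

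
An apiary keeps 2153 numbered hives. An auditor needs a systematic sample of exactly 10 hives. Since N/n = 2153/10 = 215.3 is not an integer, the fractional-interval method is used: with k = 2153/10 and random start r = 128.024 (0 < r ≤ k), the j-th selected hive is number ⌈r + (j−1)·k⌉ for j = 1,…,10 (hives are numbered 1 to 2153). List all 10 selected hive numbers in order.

j=1: r + 0k = 128.024 → ⌈·⌉ = 129
j=2: r + 1k = 343.324 → ⌈·⌉ = 344
j=3: r + 2k = 558.624 → ⌈·⌉ = 559
j=4: r + 3k = 773.924 → ⌈·⌉ = 774
j=5: r + 4k = 989.224 → ⌈·⌉ = 990
j=6: r + 5k = 1204.524 → ⌈·⌉ = 1205
j=7: r + 6k = 1419.824 → ⌈·⌉ = 1420
j=8: r + 7k = 1635.124 → ⌈·⌉ = 1636
j=9: r + 8k = 1850.424 → ⌈·⌉ = 1851
j=10: r + 9k = 2065.724 → ⌈·⌉ = 2066

129, 344, 559, 774, 990, 1205, 1420, 1636, 1851, 2066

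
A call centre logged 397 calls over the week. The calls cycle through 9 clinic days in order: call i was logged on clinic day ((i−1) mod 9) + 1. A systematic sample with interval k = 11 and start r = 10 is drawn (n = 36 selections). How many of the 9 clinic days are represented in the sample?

9

Consecutive selections differ by k = 11, so their clinic day numbers differ by 11 mod 9 = 2.
gcd(11, 9) = 1, so the sample visits 9/1 = 9 distinct residues mod 9.
Start 10 is clinic day 1; the clinic days hit are 1, 2, 3, 4, 5, 6, 7, 8, 9.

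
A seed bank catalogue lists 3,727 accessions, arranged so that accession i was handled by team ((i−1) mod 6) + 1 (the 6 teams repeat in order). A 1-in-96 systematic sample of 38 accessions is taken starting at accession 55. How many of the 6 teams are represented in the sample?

1

Consecutive selections differ by k = 96, so their team numbers differ by 96 mod 6 = 0.
gcd(96, 6) = 6, so the sample visits 6/6 = 1 distinct residues mod 6.
Start 55 is team 1; the teams hit are 1.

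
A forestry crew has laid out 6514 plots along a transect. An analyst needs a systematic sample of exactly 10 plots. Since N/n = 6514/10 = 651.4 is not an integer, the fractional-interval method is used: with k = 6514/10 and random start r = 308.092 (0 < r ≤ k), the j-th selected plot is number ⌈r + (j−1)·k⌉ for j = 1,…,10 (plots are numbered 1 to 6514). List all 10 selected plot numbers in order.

309, 960, 1611, 2263, 2914, 3566, 4217, 4868, 5520, 6171

j=1: r + 0k = 308.092 → ⌈·⌉ = 309
j=2: r + 1k = 959.492 → ⌈·⌉ = 960
j=3: r + 2k = 1610.892 → ⌈·⌉ = 1611
j=4: r + 3k = 2262.292 → ⌈·⌉ = 2263
j=5: r + 4k = 2913.692 → ⌈·⌉ = 2914
j=6: r + 5k = 3565.092 → ⌈·⌉ = 3566
j=7: r + 6k = 4216.492 → ⌈·⌉ = 4217
j=8: r + 7k = 4867.892 → ⌈·⌉ = 4868
j=9: r + 8k = 5519.292 → ⌈·⌉ = 5520
j=10: r + 9k = 6170.692 → ⌈·⌉ = 6171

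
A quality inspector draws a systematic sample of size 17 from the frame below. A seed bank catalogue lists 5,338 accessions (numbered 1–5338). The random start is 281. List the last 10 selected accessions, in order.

2479, 2793, 3107, 3421, 3735, 4049, 4363, 4677, 4991, 5305

k = N/n = 5338/17 = 314
8th selection = 281 + 7×314 = 2479
9th: 2479 + 314 = 2793
10th: 2793 + 314 = 3107
11th: 3107 + 314 = 3421
12th: 3421 + 314 = 3735
13th: 3735 + 314 = 4049
14th: 4049 + 314 = 4363
15th: 4363 + 314 = 4677
16th: 4677 + 314 = 4991
17th: 4991 + 314 = 5305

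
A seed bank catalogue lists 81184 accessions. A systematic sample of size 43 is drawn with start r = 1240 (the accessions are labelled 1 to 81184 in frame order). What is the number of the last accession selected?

80536

k = 81184/43 = 1888
43rd selection = r + (43−1)·k = 1240 + 42×1888 = 1240 + 79296 = 80536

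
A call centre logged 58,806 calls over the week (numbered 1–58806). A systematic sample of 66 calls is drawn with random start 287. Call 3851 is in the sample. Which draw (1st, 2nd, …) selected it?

5

k = 58806/66 = 891
position = (3851 − 287)/891 + 1 = 3564/891 + 1 = 4 + 1 = 5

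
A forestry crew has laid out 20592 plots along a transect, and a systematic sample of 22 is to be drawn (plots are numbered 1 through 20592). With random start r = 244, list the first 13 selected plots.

k = N/n = 20592/22 = 936
plot 1: 244
plot 2: 244 + 936 = 1180
plot 3: 1180 + 936 = 2116
plot 4: 2116 + 936 = 3052
plot 5: 3052 + 936 = 3988
plot 6: 3988 + 936 = 4924
plot 7: 4924 + 936 = 5860
plot 8: 5860 + 936 = 6796
plot 9: 6796 + 936 = 7732
plot 10: 7732 + 936 = 8668
plot 11: 8668 + 936 = 9604
plot 12: 9604 + 936 = 10540
plot 13: 10540 + 936 = 11476

244, 1180, 2116, 3052, 3988, 4924, 5860, 6796, 7732, 8668, 9604, 10540, 11476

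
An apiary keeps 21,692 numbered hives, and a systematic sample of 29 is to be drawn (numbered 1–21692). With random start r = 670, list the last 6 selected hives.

k = N/n = 21692/29 = 748
24th selection = 670 + 23×748 = 17874
25th: 17874 + 748 = 18622
26th: 18622 + 748 = 19370
27th: 19370 + 748 = 20118
28th: 20118 + 748 = 20866
29th: 20866 + 748 = 21614

17874, 18622, 19370, 20118, 20866, 21614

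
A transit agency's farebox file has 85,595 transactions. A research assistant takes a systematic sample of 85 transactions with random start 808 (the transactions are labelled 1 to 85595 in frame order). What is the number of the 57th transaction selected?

57200

k = 85595/85 = 1007
57th selection = r + (57−1)·k = 808 + 56×1007 = 808 + 56392 = 57200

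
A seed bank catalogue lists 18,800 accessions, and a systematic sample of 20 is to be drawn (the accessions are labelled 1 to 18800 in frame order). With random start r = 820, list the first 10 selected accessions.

820, 1760, 2700, 3640, 4580, 5520, 6460, 7400, 8340, 9280

k = N/n = 18800/20 = 940
accession 1: 820
accession 2: 820 + 940 = 1760
accession 3: 1760 + 940 = 2700
accession 4: 2700 + 940 = 3640
accession 5: 3640 + 940 = 4580
accession 6: 4580 + 940 = 5520
accession 7: 5520 + 940 = 6460
accession 8: 6460 + 940 = 7400
accession 9: 7400 + 940 = 8340
accession 10: 8340 + 940 = 9280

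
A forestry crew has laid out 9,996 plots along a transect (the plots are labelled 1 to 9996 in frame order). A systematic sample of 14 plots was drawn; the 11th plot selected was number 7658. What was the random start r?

k = 9996/14 = 714
r = 7658 − (11−1)×714 = 7658 − 7140 = 518

518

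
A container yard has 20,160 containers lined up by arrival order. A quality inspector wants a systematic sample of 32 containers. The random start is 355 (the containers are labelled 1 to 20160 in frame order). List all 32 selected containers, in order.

355, 985, 1615, 2245, 2875, 3505, 4135, 4765, 5395, 6025, 6655, 7285, 7915, 8545, 9175, 9805, 10435, 11065, 11695, 12325, 12955, 13585, 14215, 14845, 15475, 16105, 16735, 17365, 17995, 18625, 19255, 19885

k = N/n = 20160/32 = 630
container 1: 355
container 2: 355 + 630 = 985
container 3: 985 + 630 = 1615
container 4: 1615 + 630 = 2245
container 5: 2245 + 630 = 2875
container 6: 2875 + 630 = 3505
container 7: 3505 + 630 = 4135
container 8: 4135 + 630 = 4765
container 9: 4765 + 630 = 5395
container 10: 5395 + 630 = 6025
container 11: 6025 + 630 = 6655
container 12: 6655 + 630 = 7285
container 13: 7285 + 630 = 7915
container 14: 7915 + 630 = 8545
container 15: 8545 + 630 = 9175
container 16: 9175 + 630 = 9805
container 17: 9805 + 630 = 10435
container 18: 10435 + 630 = 11065
container 19: 11065 + 630 = 11695
container 20: 11695 + 630 = 12325
container 21: 12325 + 630 = 12955
container 22: 12955 + 630 = 13585
container 23: 13585 + 630 = 14215
container 24: 14215 + 630 = 14845
container 25: 14845 + 630 = 15475
container 26: 15475 + 630 = 16105
container 27: 16105 + 630 = 16735
container 28: 16735 + 630 = 17365
container 29: 17365 + 630 = 17995
container 30: 17995 + 630 = 18625
container 31: 18625 + 630 = 19255
container 32: 19255 + 630 = 19885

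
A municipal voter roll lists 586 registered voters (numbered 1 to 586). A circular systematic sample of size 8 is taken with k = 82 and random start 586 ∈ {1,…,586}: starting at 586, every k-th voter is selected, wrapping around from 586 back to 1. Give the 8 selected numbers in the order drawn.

Selection 1: 586
Selection 2: 586 + 82 = 668 → 668 − 586 = 82
Selection 3: 82 + 82 = 164
Selection 4: 164 + 82 = 246
Selection 5: 246 + 82 = 328
Selection 6: 328 + 82 = 410
Selection 7: 410 + 82 = 492
Selection 8: 492 + 82 = 574

586, 82, 164, 246, 328, 410, 492, 574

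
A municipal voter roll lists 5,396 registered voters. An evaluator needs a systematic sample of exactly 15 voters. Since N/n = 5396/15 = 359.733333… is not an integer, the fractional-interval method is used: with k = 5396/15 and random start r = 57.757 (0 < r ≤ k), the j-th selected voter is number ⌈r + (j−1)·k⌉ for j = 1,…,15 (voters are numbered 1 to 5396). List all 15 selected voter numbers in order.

58, 418, 778, 1137, 1497, 1857, 2217, 2576, 2936, 3296, 3656, 4015, 4375, 4735, 5095

j=1: r + 0k = 57.757 → ⌈·⌉ = 58
j=2: r + 1k = 417.490333… → ⌈·⌉ = 418
j=3: r + 2k = 777.223666… → ⌈·⌉ = 778
j=4: r + 3k = 1136.957 → ⌈·⌉ = 1137
j=5: r + 4k = 1496.690333… → ⌈·⌉ = 1497
j=6: r + 5k = 1856.423666… → ⌈·⌉ = 1857
j=7: r + 6k = 2216.157 → ⌈·⌉ = 2217
j=8: r + 7k = 2575.890333… → ⌈·⌉ = 2576
j=9: r + 8k = 2935.623666… → ⌈·⌉ = 2936
j=10: r + 9k = 3295.357 → ⌈·⌉ = 3296
j=11: r + 10k = 3655.090333… → ⌈·⌉ = 3656
j=12: r + 11k = 4014.823666… → ⌈·⌉ = 4015
j=13: r + 12k = 4374.557 → ⌈·⌉ = 4375
j=14: r + 13k = 4734.290333… → ⌈·⌉ = 4735
j=15: r + 14k = 5094.023666… → ⌈·⌉ = 5095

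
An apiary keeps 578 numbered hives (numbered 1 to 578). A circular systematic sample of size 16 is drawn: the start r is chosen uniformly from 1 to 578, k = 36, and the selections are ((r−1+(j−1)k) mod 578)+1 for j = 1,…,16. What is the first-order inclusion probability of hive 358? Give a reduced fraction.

8/289

For each position j, as r ranges over 1…578 the j-th selection hits every hive exactly once, so hive 358 is selected for exactly 16 of the 578 starts.
Inclusion probability = 16/578 = 8/289.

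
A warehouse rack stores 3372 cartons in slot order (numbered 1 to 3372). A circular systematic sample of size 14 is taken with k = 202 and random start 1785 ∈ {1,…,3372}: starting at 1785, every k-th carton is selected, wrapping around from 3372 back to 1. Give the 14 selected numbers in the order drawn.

Selection 1: 1785
Selection 2: 1785 + 202 = 1987
Selection 3: 1987 + 202 = 2189
Selection 4: 2189 + 202 = 2391
Selection 5: 2391 + 202 = 2593
Selection 6: 2593 + 202 = 2795
Selection 7: 2795 + 202 = 2997
Selection 8: 2997 + 202 = 3199
Selection 9: 3199 + 202 = 3401 → 3401 − 3372 = 29
Selection 10: 29 + 202 = 231
Selection 11: 231 + 202 = 433
Selection 12: 433 + 202 = 635
Selection 13: 635 + 202 = 837
Selection 14: 837 + 202 = 1039

1785, 1987, 2189, 2391, 2593, 2795, 2997, 3199, 29, 231, 433, 635, 837, 1039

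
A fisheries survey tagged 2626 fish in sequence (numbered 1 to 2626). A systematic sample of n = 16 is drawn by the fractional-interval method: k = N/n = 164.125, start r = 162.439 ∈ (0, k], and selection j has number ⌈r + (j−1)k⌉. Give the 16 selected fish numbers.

j=1: r + 0k = 162.439 → ⌈·⌉ = 163
j=2: r + 1k = 326.564 → ⌈·⌉ = 327
j=3: r + 2k = 490.689 → ⌈·⌉ = 491
j=4: r + 3k = 654.814 → ⌈·⌉ = 655
j=5: r + 4k = 818.939 → ⌈·⌉ = 819
j=6: r + 5k = 983.064 → ⌈·⌉ = 984
j=7: r + 6k = 1147.189 → ⌈·⌉ = 1148
j=8: r + 7k = 1311.314 → ⌈·⌉ = 1312
j=9: r + 8k = 1475.439 → ⌈·⌉ = 1476
j=10: r + 9k = 1639.564 → ⌈·⌉ = 1640
j=11: r + 10k = 1803.689 → ⌈·⌉ = 1804
j=12: r + 11k = 1967.814 → ⌈·⌉ = 1968
j=13: r + 12k = 2131.939 → ⌈·⌉ = 2132
j=14: r + 13k = 2296.064 → ⌈·⌉ = 2297
j=15: r + 14k = 2460.189 → ⌈·⌉ = 2461
j=16: r + 15k = 2624.314 → ⌈·⌉ = 2625

163, 327, 491, 655, 819, 984, 1148, 1312, 1476, 1640, 1804, 1968, 2132, 2297, 2461, 2625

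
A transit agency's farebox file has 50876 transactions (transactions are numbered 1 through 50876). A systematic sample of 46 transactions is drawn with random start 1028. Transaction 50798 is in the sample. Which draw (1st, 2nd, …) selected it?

k = 50876/46 = 1106
position = (50798 − 1028)/1106 + 1 = 49770/1106 + 1 = 45 + 1 = 46

46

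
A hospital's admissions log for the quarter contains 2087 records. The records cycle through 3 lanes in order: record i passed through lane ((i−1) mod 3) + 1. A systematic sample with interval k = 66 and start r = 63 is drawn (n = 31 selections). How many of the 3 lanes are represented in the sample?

Consecutive selections differ by k = 66, so their lane numbers differ by 66 mod 3 = 0.
gcd(66, 3) = 3, so the sample visits 3/3 = 1 distinct residues mod 3.
Start 63 is lane 3; the lanes hit are 3.

1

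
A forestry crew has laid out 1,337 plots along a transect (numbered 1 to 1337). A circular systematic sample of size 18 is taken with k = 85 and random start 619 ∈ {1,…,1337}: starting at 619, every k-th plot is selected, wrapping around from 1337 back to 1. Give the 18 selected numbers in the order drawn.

Selection 1: 619
Selection 2: 619 + 85 = 704
Selection 3: 704 + 85 = 789
Selection 4: 789 + 85 = 874
Selection 5: 874 + 85 = 959
Selection 6: 959 + 85 = 1044
Selection 7: 1044 + 85 = 1129
Selection 8: 1129 + 85 = 1214
Selection 9: 1214 + 85 = 1299
Selection 10: 1299 + 85 = 1384 → 1384 − 1337 = 47
Selection 11: 47 + 85 = 132
Selection 12: 132 + 85 = 217
Selection 13: 217 + 85 = 302
Selection 14: 302 + 85 = 387
Selection 15: 387 + 85 = 472
Selection 16: 472 + 85 = 557
Selection 17: 557 + 85 = 642
Selection 18: 642 + 85 = 727

619, 704, 789, 874, 959, 1044, 1129, 1214, 1299, 47, 132, 217, 302, 387, 472, 557, 642, 727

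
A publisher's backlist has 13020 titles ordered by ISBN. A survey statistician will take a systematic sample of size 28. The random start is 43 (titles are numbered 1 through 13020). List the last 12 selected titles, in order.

7483, 7948, 8413, 8878, 9343, 9808, 10273, 10738, 11203, 11668, 12133, 12598

k = N/n = 13020/28 = 465
17th selection = 43 + 16×465 = 7483
18th: 7483 + 465 = 7948
19th: 7948 + 465 = 8413
20th: 8413 + 465 = 8878
21st: 8878 + 465 = 9343
22nd: 9343 + 465 = 9808
23rd: 9808 + 465 = 10273
24th: 10273 + 465 = 10738
25th: 10738 + 465 = 11203
26th: 11203 + 465 = 11668
27th: 11668 + 465 = 12133
28th: 12133 + 465 = 12598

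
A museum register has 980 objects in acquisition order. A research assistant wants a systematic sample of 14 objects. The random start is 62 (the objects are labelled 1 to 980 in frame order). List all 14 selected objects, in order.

k = N/n = 980/14 = 70
object 1: 62
object 2: 62 + 70 = 132
object 3: 132 + 70 = 202
object 4: 202 + 70 = 272
object 5: 272 + 70 = 342
object 6: 342 + 70 = 412
object 7: 412 + 70 = 482
object 8: 482 + 70 = 552
object 9: 552 + 70 = 622
object 10: 622 + 70 = 692
object 11: 692 + 70 = 762
object 12: 762 + 70 = 832
object 13: 832 + 70 = 902
object 14: 902 + 70 = 972

62, 132, 202, 272, 342, 412, 482, 552, 622, 692, 762, 832, 902, 972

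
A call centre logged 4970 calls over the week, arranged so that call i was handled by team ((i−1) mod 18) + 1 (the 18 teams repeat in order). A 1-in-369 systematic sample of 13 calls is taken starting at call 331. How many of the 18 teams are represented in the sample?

2

Consecutive selections differ by k = 369, so their team numbers differ by 369 mod 18 = 9.
gcd(369, 18) = 9, so the sample visits 18/9 = 2 distinct residues mod 18.
Start 331 is team 7; the teams hit are 7, 16.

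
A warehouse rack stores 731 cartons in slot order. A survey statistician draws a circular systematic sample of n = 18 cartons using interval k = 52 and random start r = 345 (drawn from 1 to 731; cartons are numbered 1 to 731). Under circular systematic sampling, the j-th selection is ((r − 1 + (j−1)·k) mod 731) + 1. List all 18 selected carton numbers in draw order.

345, 397, 449, 501, 553, 605, 657, 709, 30, 82, 134, 186, 238, 290, 342, 394, 446, 498

Selection 1: 345
Selection 2: 345 + 52 = 397
Selection 3: 397 + 52 = 449
Selection 4: 449 + 52 = 501
Selection 5: 501 + 52 = 553
Selection 6: 553 + 52 = 605
Selection 7: 605 + 52 = 657
Selection 8: 657 + 52 = 709
Selection 9: 709 + 52 = 761 → 761 − 731 = 30
Selection 10: 30 + 52 = 82
Selection 11: 82 + 52 = 134
Selection 12: 134 + 52 = 186
Selection 13: 186 + 52 = 238
Selection 14: 238 + 52 = 290
Selection 15: 290 + 52 = 342
Selection 16: 342 + 52 = 394
Selection 17: 394 + 52 = 446
Selection 18: 446 + 52 = 498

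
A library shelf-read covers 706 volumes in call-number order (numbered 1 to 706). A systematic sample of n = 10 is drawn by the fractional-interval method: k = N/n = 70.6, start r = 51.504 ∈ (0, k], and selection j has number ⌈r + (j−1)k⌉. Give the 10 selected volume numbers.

52, 123, 193, 264, 334, 405, 476, 546, 617, 687

j=1: r + 0k = 51.504 → ⌈·⌉ = 52
j=2: r + 1k = 122.104 → ⌈·⌉ = 123
j=3: r + 2k = 192.704 → ⌈·⌉ = 193
j=4: r + 3k = 263.304 → ⌈·⌉ = 264
j=5: r + 4k = 333.904 → ⌈·⌉ = 334
j=6: r + 5k = 404.504 → ⌈·⌉ = 405
j=7: r + 6k = 475.104 → ⌈·⌉ = 476
j=8: r + 7k = 545.704 → ⌈·⌉ = 546
j=9: r + 8k = 616.304 → ⌈·⌉ = 617
j=10: r + 9k = 686.904 → ⌈·⌉ = 687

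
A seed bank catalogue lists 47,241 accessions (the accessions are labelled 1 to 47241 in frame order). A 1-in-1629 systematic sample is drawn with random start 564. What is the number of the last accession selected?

k = 1629
29th selection = r + (29−1)·k = 564 + 28×1629 = 564 + 45612 = 46176

46176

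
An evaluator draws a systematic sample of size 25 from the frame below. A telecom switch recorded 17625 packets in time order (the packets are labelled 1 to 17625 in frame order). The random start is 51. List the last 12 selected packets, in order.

k = N/n = 17625/25 = 705
14th selection = 51 + 13×705 = 9216
15th: 9216 + 705 = 9921
16th: 9921 + 705 = 10626
17th: 10626 + 705 = 11331
18th: 11331 + 705 = 12036
19th: 12036 + 705 = 12741
20th: 12741 + 705 = 13446
21st: 13446 + 705 = 14151
22nd: 14151 + 705 = 14856
23rd: 14856 + 705 = 15561
24th: 15561 + 705 = 16266
25th: 16266 + 705 = 16971

9216, 9921, 10626, 11331, 12036, 12741, 13446, 14151, 14856, 15561, 16266, 16971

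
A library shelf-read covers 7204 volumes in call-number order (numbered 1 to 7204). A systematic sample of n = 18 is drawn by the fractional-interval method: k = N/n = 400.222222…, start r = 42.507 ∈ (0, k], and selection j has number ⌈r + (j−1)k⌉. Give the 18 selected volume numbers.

43, 443, 843, 1244, 1644, 2044, 2444, 2845, 3245, 3645, 4045, 4445, 4846, 5246, 5646, 6046, 6447, 6847

j=1: r + 0k = 42.507 → ⌈·⌉ = 43
j=2: r + 1k = 442.729222… → ⌈·⌉ = 443
j=3: r + 2k = 842.951444… → ⌈·⌉ = 843
j=4: r + 3k = 1243.173666… → ⌈·⌉ = 1244
j=5: r + 4k = 1643.395888… → ⌈·⌉ = 1644
j=6: r + 5k = 2043.618111… → ⌈·⌉ = 2044
j=7: r + 6k = 2443.840333… → ⌈·⌉ = 2444
j=8: r + 7k = 2844.062555… → ⌈·⌉ = 2845
j=9: r + 8k = 3244.284777… → ⌈·⌉ = 3245
j=10: r + 9k = 3644.507 → ⌈·⌉ = 3645
j=11: r + 10k = 4044.729222… → ⌈·⌉ = 4045
j=12: r + 11k = 4444.951444… → ⌈·⌉ = 4445
j=13: r + 12k = 4845.173666… → ⌈·⌉ = 4846
j=14: r + 13k = 5245.395888… → ⌈·⌉ = 5246
j=15: r + 14k = 5645.618111… → ⌈·⌉ = 5646
j=16: r + 15k = 6045.840333… → ⌈·⌉ = 6046
j=17: r + 16k = 6446.062555… → ⌈·⌉ = 6447
j=18: r + 17k = 6846.284777… → ⌈·⌉ = 6847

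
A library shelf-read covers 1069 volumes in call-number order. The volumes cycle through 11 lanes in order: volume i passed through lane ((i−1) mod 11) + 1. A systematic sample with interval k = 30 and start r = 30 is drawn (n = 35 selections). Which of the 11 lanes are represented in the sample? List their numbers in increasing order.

1, 2, 3, 4, 5, 6, 7, 8, 9, 10, 11

Consecutive selections differ by k = 30, so their lane numbers differ by 30 mod 11 = 8.
gcd(30, 11) = 1, so the sample visits 11/1 = 11 distinct residues mod 11.
Start 30 is lane 8; the lanes hit are 1, 2, 3, 4, 5, 6, 7, 8, 9, 10, 11.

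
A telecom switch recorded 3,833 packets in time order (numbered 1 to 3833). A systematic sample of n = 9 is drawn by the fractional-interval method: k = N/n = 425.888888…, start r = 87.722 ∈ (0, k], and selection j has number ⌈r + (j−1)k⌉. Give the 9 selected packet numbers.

88, 514, 940, 1366, 1792, 2218, 2644, 3069, 3495

j=1: r + 0k = 87.722 → ⌈·⌉ = 88
j=2: r + 1k = 513.610888… → ⌈·⌉ = 514
j=3: r + 2k = 939.499777… → ⌈·⌉ = 940
j=4: r + 3k = 1365.388666… → ⌈·⌉ = 1366
j=5: r + 4k = 1791.277555… → ⌈·⌉ = 1792
j=6: r + 5k = 2217.166444… → ⌈·⌉ = 2218
j=7: r + 6k = 2643.055333… → ⌈·⌉ = 2644
j=8: r + 7k = 3068.944222… → ⌈·⌉ = 3069
j=9: r + 8k = 3494.833111… → ⌈·⌉ = 3495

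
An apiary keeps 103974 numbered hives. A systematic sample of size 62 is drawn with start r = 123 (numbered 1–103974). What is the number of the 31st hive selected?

50433

k = 103974/62 = 1677
31st selection = r + (31−1)·k = 123 + 30×1677 = 123 + 50310 = 50433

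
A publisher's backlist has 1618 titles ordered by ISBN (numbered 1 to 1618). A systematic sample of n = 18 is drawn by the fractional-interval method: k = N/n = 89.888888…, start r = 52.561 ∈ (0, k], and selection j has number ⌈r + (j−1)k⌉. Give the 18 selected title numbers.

j=1: r + 0k = 52.561 → ⌈·⌉ = 53
j=2: r + 1k = 142.449888… → ⌈·⌉ = 143
j=3: r + 2k = 232.338777… → ⌈·⌉ = 233
j=4: r + 3k = 322.227666… → ⌈·⌉ = 323
j=5: r + 4k = 412.116555… → ⌈·⌉ = 413
j=6: r + 5k = 502.005444… → ⌈·⌉ = 503
j=7: r + 6k = 591.894333… → ⌈·⌉ = 592
j=8: r + 7k = 681.783222… → ⌈·⌉ = 682
j=9: r + 8k = 771.672111… → ⌈·⌉ = 772
j=10: r + 9k = 861.561 → ⌈·⌉ = 862
j=11: r + 10k = 951.449888… → ⌈·⌉ = 952
j=12: r + 11k = 1041.338777… → ⌈·⌉ = 1042
j=13: r + 12k = 1131.227666… → ⌈·⌉ = 1132
j=14: r + 13k = 1221.116555… → ⌈·⌉ = 1222
j=15: r + 14k = 1311.005444… → ⌈·⌉ = 1312
j=16: r + 15k = 1400.894333… → ⌈·⌉ = 1401
j=17: r + 16k = 1490.783222… → ⌈·⌉ = 1491
j=18: r + 17k = 1580.672111… → ⌈·⌉ = 1581

53, 143, 233, 323, 413, 503, 592, 682, 772, 862, 952, 1042, 1132, 1222, 1312, 1401, 1491, 1581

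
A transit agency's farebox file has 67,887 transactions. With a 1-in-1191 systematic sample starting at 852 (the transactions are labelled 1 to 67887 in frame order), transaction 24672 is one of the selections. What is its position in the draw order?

21

k = 1191
position = (24672 − 852)/1191 + 1 = 23820/1191 + 1 = 20 + 1 = 21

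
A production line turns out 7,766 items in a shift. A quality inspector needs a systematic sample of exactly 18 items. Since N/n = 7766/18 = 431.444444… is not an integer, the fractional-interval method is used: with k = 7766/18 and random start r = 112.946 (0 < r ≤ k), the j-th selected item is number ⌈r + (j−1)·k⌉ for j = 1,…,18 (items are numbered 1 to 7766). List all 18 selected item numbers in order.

j=1: r + 0k = 112.946 → ⌈·⌉ = 113
j=2: r + 1k = 544.390444… → ⌈·⌉ = 545
j=3: r + 2k = 975.834888… → ⌈·⌉ = 976
j=4: r + 3k = 1407.279333… → ⌈·⌉ = 1408
j=5: r + 4k = 1838.723777… → ⌈·⌉ = 1839
j=6: r + 5k = 2270.168222… → ⌈·⌉ = 2271
j=7: r + 6k = 2701.612666… → ⌈·⌉ = 2702
j=8: r + 7k = 3133.057111… → ⌈·⌉ = 3134
j=9: r + 8k = 3564.501555… → ⌈·⌉ = 3565
j=10: r + 9k = 3995.946 → ⌈·⌉ = 3996
j=11: r + 10k = 4427.390444… → ⌈·⌉ = 4428
j=12: r + 11k = 4858.834888… → ⌈·⌉ = 4859
j=13: r + 12k = 5290.279333… → ⌈·⌉ = 5291
j=14: r + 13k = 5721.723777… → ⌈·⌉ = 5722
j=15: r + 14k = 6153.168222… → ⌈·⌉ = 6154
j=16: r + 15k = 6584.612666… → ⌈·⌉ = 6585
j=17: r + 16k = 7016.057111… → ⌈·⌉ = 7017
j=18: r + 17k = 7447.501555… → ⌈·⌉ = 7448

113, 545, 976, 1408, 1839, 2271, 2702, 3134, 3565, 3996, 4428, 4859, 5291, 5722, 6154, 6585, 7017, 7448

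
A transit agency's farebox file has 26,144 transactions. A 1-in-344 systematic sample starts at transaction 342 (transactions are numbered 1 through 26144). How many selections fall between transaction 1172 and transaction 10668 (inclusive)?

28

k = 344
First selection ≥ 1172: 342 + ⌈(1172−342)/344⌉·344 = 342 + 3×344 = 1374
Last selection ≤ 10668: 342 + ⌊(10668−342)/344⌋·344 = 342 + 30×344 = 10662
Count = 30 − 3 + 1 = 28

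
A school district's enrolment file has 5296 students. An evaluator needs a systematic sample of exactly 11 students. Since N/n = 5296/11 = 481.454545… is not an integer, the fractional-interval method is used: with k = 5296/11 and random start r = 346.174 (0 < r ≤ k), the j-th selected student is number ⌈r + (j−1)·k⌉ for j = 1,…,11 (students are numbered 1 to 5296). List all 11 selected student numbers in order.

347, 828, 1310, 1791, 2272, 2754, 3235, 3717, 4198, 4680, 5161

j=1: r + 0k = 346.174 → ⌈·⌉ = 347
j=2: r + 1k = 827.628545… → ⌈·⌉ = 828
j=3: r + 2k = 1309.083090… → ⌈·⌉ = 1310
j=4: r + 3k = 1790.537636… → ⌈·⌉ = 1791
j=5: r + 4k = 2271.992181… → ⌈·⌉ = 2272
j=6: r + 5k = 2753.446727… → ⌈·⌉ = 2754
j=7: r + 6k = 3234.901272… → ⌈·⌉ = 3235
j=8: r + 7k = 3716.355818… → ⌈·⌉ = 3717
j=9: r + 8k = 4197.810363… → ⌈·⌉ = 4198
j=10: r + 9k = 4679.264909… → ⌈·⌉ = 4680
j=11: r + 10k = 5160.719454… → ⌈·⌉ = 5161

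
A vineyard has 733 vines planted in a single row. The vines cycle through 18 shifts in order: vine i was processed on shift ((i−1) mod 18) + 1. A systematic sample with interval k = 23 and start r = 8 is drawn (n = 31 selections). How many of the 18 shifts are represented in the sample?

Consecutive selections differ by k = 23, so their shift numbers differ by 23 mod 18 = 5.
gcd(23, 18) = 1, so the sample visits 18/1 = 18 distinct residues mod 18.
Start 8 is shift 8; the shifts hit are 1, 2, 3, 4, 5, 6, 7, 8, 9, 10, 11, 12, 13, 14, 15, 16, 17, 18.

18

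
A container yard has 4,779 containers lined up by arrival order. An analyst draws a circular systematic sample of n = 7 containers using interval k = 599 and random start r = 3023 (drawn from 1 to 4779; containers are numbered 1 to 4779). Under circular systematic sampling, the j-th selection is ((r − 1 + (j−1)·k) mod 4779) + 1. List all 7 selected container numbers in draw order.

3023, 3622, 4221, 41, 640, 1239, 1838

Selection 1: 3023
Selection 2: 3023 + 599 = 3622
Selection 3: 3622 + 599 = 4221
Selection 4: 4221 + 599 = 4820 → 4820 − 4779 = 41
Selection 5: 41 + 599 = 640
Selection 6: 640 + 599 = 1239
Selection 7: 1239 + 599 = 1838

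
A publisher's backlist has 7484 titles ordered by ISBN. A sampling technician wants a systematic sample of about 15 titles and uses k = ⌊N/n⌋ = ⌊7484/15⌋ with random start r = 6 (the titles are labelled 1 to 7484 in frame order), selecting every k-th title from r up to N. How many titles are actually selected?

k = ⌊7484/15⌋ = 498
Achieved size = ⌊(7484 − 6)/498⌋ + 1 = ⌊7478/498⌋ + 1 = 15 + 1 = 16
(last selection: 6 + 15×498 = 7476 ≤ 7484; next would be 7974 > 7484)

16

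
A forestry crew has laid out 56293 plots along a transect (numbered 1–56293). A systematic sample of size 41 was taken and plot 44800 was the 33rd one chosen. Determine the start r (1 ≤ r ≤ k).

k = 56293/41 = 1373
r = 44800 − (33−1)×1373 = 44800 − 43936 = 864

864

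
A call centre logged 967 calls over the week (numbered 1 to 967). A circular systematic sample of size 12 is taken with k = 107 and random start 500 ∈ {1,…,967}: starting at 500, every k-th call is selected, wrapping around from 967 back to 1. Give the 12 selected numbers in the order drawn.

500, 607, 714, 821, 928, 68, 175, 282, 389, 496, 603, 710

Selection 1: 500
Selection 2: 500 + 107 = 607
Selection 3: 607 + 107 = 714
Selection 4: 714 + 107 = 821
Selection 5: 821 + 107 = 928
Selection 6: 928 + 107 = 1035 → 1035 − 967 = 68
Selection 7: 68 + 107 = 175
Selection 8: 175 + 107 = 282
Selection 9: 282 + 107 = 389
Selection 10: 389 + 107 = 496
Selection 11: 496 + 107 = 603
Selection 12: 603 + 107 = 710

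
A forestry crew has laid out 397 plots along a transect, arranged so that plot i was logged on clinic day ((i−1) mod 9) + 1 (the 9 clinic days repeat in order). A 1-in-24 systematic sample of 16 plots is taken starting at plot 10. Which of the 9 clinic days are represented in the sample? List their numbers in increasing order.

Consecutive selections differ by k = 24, so their clinic day numbers differ by 24 mod 9 = 6.
gcd(24, 9) = 3, so the sample visits 9/3 = 3 distinct residues mod 9.
Start 10 is clinic day 1; the clinic days hit are 1, 4, 7.

1, 4, 7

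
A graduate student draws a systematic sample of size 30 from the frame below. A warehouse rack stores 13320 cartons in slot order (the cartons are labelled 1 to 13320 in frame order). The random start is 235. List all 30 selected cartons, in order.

k = N/n = 13320/30 = 444
carton 1: 235
carton 2: 235 + 444 = 679
carton 3: 679 + 444 = 1123
carton 4: 1123 + 444 = 1567
carton 5: 1567 + 444 = 2011
carton 6: 2011 + 444 = 2455
carton 7: 2455 + 444 = 2899
carton 8: 2899 + 444 = 3343
carton 9: 3343 + 444 = 3787
carton 10: 3787 + 444 = 4231
carton 11: 4231 + 444 = 4675
carton 12: 4675 + 444 = 5119
carton 13: 5119 + 444 = 5563
carton 14: 5563 + 444 = 6007
carton 15: 6007 + 444 = 6451
carton 16: 6451 + 444 = 6895
carton 17: 6895 + 444 = 7339
carton 18: 7339 + 444 = 7783
carton 19: 7783 + 444 = 8227
carton 20: 8227 + 444 = 8671
carton 21: 8671 + 444 = 9115
carton 22: 9115 + 444 = 9559
carton 23: 9559 + 444 = 10003
carton 24: 10003 + 444 = 10447
carton 25: 10447 + 444 = 10891
carton 26: 10891 + 444 = 11335
carton 27: 11335 + 444 = 11779
carton 28: 11779 + 444 = 12223
carton 29: 12223 + 444 = 12667
carton 30: 12667 + 444 = 13111

235, 679, 1123, 1567, 2011, 2455, 2899, 3343, 3787, 4231, 4675, 5119, 5563, 6007, 6451, 6895, 7339, 7783, 8227, 8671, 9115, 9559, 10003, 10447, 10891, 11335, 11779, 12223, 12667, 13111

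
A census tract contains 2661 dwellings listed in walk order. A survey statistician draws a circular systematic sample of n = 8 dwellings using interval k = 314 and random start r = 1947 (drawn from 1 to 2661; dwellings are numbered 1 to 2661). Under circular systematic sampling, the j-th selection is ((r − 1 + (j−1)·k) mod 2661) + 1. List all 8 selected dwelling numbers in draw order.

Selection 1: 1947
Selection 2: 1947 + 314 = 2261
Selection 3: 2261 + 314 = 2575
Selection 4: 2575 + 314 = 2889 → 2889 − 2661 = 228
Selection 5: 228 + 314 = 542
Selection 6: 542 + 314 = 856
Selection 7: 856 + 314 = 1170
Selection 8: 1170 + 314 = 1484

1947, 2261, 2575, 228, 542, 856, 1170, 1484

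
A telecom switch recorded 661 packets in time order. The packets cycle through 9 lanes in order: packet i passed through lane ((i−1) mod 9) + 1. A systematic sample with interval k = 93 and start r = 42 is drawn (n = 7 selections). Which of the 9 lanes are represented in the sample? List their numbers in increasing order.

Consecutive selections differ by k = 93, so their lane numbers differ by 93 mod 9 = 3.
gcd(93, 9) = 3, so the sample visits 9/3 = 3 distinct residues mod 9.
Start 42 is lane 6; the lanes hit are 3, 6, 9.

3, 6, 9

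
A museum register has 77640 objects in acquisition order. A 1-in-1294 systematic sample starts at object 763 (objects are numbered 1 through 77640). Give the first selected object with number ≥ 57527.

57699

k = 1294
Steps past start: ⌈(57527 − 763)/1294⌉ = ⌈56764/1294⌉ = 44
Selected object: 763 + 44×1294 = 57699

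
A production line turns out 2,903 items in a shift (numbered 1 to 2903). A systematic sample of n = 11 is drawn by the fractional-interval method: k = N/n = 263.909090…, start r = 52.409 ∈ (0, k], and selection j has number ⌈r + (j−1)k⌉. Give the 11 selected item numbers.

53, 317, 581, 845, 1109, 1372, 1636, 1900, 2164, 2428, 2692

j=1: r + 0k = 52.409 → ⌈·⌉ = 53
j=2: r + 1k = 316.318090… → ⌈·⌉ = 317
j=3: r + 2k = 580.227181… → ⌈·⌉ = 581
j=4: r + 3k = 844.136272… → ⌈·⌉ = 845
j=5: r + 4k = 1108.045363… → ⌈·⌉ = 1109
j=6: r + 5k = 1371.954454… → ⌈·⌉ = 1372
j=7: r + 6k = 1635.863545… → ⌈·⌉ = 1636
j=8: r + 7k = 1899.772636… → ⌈·⌉ = 1900
j=9: r + 8k = 2163.681727… → ⌈·⌉ = 2164
j=10: r + 9k = 2427.590818… → ⌈·⌉ = 2428
j=11: r + 10k = 2691.499909… → ⌈·⌉ = 2692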